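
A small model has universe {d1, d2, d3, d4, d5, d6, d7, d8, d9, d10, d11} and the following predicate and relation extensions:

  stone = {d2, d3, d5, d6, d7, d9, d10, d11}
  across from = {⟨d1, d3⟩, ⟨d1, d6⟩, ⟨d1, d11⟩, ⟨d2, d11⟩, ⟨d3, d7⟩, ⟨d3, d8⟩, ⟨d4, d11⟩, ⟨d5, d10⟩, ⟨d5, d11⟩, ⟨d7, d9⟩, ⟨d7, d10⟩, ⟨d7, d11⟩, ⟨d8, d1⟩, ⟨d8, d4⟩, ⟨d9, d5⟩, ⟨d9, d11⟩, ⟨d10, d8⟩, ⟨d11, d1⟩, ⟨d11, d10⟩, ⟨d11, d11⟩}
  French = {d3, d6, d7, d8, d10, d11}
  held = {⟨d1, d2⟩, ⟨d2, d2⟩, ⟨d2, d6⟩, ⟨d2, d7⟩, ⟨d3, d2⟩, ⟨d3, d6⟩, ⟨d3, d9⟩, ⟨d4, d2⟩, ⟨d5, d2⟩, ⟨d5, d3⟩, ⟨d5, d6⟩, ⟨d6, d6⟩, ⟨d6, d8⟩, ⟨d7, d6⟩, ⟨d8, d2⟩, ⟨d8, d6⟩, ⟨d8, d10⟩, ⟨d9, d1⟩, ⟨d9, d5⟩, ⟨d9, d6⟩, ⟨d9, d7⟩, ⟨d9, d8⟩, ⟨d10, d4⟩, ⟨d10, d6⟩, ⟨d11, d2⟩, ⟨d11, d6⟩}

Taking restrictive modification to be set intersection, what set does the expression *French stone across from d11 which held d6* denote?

{d7, d11}

⟦across from d11⟧ = {x : ⟨x, d11⟩ ∈ ⟦across from⟧} = {d1, d2, d4, d5, d7, d9, d11}
⟦which held d6⟧ = {x : ⟨x, d6⟩ ∈ ⟦held⟧} = {d2, d3, d5, d6, d7, d8, d9, d10, d11}
⟦stone⟧ = {d2, d3, d5, d6, d7, d9, d10, d11}
… ∩ ⟦across from d11⟧ = {d2, d3, d5, d6, d7, d9, d10, d11} ∩ {d1, d2, d4, d5, d7, d9, d11} = {d2, d5, d7, d9, d11}
… ∩ ⟦which held d6⟧ = {d2, d5, d7, d9, d11} ∩ {d2, d3, d5, d6, d7, d8, d9, d10, d11} = {d2, d5, d7, d9, d11}
… ∩ ⟦French⟧ = {d2, d5, d7, d9, d11} ∩ {d3, d6, d7, d8, d10, d11} = {d7, d11}
So ⟦French stone across from d11 which held d6⟧ = {d7, d11}.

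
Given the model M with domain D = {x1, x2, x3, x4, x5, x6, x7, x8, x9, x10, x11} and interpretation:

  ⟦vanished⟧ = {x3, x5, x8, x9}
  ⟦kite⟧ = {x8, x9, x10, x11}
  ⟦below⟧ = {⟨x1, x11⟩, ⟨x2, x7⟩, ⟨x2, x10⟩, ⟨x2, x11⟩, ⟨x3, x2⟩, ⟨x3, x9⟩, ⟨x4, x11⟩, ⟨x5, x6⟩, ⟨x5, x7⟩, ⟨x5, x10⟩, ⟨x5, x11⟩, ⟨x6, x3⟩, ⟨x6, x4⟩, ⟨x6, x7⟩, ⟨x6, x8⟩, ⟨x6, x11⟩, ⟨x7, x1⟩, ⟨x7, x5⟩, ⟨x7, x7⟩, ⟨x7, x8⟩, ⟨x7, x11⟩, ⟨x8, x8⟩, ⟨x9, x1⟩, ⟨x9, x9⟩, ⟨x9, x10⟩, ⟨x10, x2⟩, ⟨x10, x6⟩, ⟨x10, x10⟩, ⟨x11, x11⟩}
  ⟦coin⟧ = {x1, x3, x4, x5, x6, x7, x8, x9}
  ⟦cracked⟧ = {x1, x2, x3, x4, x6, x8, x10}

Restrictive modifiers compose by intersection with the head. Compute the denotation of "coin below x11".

⟦below x11⟧ = {x : ⟨x, x11⟩ ∈ ⟦below⟧} = {x1, x2, x4, x5, x6, x7, x11}
⟦coin⟧ = {x1, x3, x4, x5, x6, x7, x8, x9}
… ∩ ⟦below x11⟧ = {x1, x3, x4, x5, x6, x7, x8, x9} ∩ {x1, x2, x4, x5, x6, x7, x11} = {x1, x4, x5, x6, x7}
So ⟦coin below x11⟧ = {x1, x4, x5, x6, x7}.

{x1, x4, x5, x6, x7}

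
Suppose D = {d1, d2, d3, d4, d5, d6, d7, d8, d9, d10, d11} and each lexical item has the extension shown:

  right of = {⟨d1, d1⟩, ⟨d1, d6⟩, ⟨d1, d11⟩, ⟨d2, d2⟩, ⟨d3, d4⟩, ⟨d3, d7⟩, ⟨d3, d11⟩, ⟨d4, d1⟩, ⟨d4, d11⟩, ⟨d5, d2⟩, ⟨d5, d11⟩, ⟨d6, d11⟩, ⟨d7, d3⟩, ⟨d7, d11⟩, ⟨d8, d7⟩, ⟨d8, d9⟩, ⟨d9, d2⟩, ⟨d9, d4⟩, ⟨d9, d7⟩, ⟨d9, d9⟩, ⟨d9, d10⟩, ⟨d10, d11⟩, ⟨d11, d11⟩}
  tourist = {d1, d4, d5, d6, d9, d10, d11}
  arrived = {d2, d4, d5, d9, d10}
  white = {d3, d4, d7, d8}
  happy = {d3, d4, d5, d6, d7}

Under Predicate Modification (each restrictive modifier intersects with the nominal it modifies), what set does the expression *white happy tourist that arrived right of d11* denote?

⟦that arrived⟧ = ⟦arrived⟧ = {d2, d4, d5, d9, d10}
⟦right of d11⟧ = {x : ⟨x, d11⟩ ∈ ⟦right of⟧} = {d1, d3, d4, d5, d6, d7, d10, d11}
⟦tourist⟧ = {d1, d4, d5, d6, d9, d10, d11}
… ∩ ⟦that arrived⟧ = {d1, d4, d5, d6, d9, d10, d11} ∩ {d2, d4, d5, d9, d10} = {d4, d5, d9, d10}
… ∩ ⟦right of d11⟧ = {d4, d5, d9, d10} ∩ {d1, d3, d4, d5, d6, d7, d10, d11} = {d4, d5, d10}
… ∩ ⟦white⟧ = {d4, d5, d10} ∩ {d3, d4, d7, d8} = {d4}
… ∩ ⟦happy⟧ = {d4} ∩ {d3, d4, d5, d6, d7} = {d4}
So ⟦white happy tourist that arrived right of d11⟧ = {d4}.

{d4}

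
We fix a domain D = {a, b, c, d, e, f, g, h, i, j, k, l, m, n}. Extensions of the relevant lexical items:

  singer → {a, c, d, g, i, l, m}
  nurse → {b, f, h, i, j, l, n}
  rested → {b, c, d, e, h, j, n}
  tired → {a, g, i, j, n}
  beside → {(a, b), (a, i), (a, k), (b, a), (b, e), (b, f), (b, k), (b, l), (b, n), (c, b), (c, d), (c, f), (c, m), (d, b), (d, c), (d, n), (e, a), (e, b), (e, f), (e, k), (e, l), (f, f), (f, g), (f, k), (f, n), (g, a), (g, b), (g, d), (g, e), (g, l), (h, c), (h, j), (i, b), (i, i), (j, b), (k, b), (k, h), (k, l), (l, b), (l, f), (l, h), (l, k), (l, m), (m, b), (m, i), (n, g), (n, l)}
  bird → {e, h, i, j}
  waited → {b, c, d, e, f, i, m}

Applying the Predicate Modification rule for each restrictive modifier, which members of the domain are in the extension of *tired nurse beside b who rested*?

⟦beside b⟧ = {x : ⟨x, b⟩ ∈ ⟦beside⟧} = {a, c, d, e, g, i, j, k, l, m}
⟦who rested⟧ = ⟦rested⟧ = {b, c, d, e, h, j, n}
⟦nurse⟧ = {b, f, h, i, j, l, n}
… ∩ ⟦beside b⟧ = {b, f, h, i, j, l, n} ∩ {a, c, d, e, g, i, j, k, l, m} = {i, j, l}
… ∩ ⟦who rested⟧ = {i, j, l} ∩ {b, c, d, e, h, j, n} = {j}
… ∩ ⟦tired⟧ = {j} ∩ {a, g, i, j, n} = {j}
So ⟦tired nurse beside b who rested⟧ = {j}.

{j}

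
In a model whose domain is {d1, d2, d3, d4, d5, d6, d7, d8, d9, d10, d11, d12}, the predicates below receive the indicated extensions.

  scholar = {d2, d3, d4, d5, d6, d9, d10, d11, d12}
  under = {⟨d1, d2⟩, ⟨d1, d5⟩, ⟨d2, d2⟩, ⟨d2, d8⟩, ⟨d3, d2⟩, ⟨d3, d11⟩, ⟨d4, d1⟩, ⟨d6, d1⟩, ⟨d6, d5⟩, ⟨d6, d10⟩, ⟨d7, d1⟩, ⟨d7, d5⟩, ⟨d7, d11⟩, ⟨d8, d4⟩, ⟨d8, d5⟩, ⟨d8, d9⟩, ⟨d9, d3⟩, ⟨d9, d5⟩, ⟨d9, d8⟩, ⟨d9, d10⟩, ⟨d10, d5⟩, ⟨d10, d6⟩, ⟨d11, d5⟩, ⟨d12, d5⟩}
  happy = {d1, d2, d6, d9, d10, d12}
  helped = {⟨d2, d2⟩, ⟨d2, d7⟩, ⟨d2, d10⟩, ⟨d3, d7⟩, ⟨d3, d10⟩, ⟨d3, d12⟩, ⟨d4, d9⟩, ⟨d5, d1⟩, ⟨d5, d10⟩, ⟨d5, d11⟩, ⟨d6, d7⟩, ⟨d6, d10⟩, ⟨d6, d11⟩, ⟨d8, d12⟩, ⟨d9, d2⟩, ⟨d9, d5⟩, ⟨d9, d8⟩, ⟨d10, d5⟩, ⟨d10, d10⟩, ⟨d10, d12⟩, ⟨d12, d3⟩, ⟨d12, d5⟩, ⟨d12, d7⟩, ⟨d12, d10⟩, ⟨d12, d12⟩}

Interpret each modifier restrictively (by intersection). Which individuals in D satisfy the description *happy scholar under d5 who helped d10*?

{d6, d10, d12}

⟦under d5⟧ = {x : ⟨x, d5⟩ ∈ ⟦under⟧} = {d1, d6, d7, d8, d9, d10, d11, d12}
⟦who helped d10⟧ = {x : ⟨x, d10⟩ ∈ ⟦helped⟧} = {d2, d3, d5, d6, d10, d12}
⟦scholar⟧ = {d2, d3, d4, d5, d6, d9, d10, d11, d12}
… ∩ ⟦under d5⟧ = {d2, d3, d4, d5, d6, d9, d10, d11, d12} ∩ {d1, d6, d7, d8, d9, d10, d11, d12} = {d6, d9, d10, d11, d12}
… ∩ ⟦who helped d10⟧ = {d6, d9, d10, d11, d12} ∩ {d2, d3, d5, d6, d10, d12} = {d6, d10, d12}
… ∩ ⟦happy⟧ = {d6, d10, d12} ∩ {d1, d2, d6, d9, d10, d12} = {d6, d10, d12}
So ⟦happy scholar under d5 who helped d10⟧ = {d6, d10, d12}.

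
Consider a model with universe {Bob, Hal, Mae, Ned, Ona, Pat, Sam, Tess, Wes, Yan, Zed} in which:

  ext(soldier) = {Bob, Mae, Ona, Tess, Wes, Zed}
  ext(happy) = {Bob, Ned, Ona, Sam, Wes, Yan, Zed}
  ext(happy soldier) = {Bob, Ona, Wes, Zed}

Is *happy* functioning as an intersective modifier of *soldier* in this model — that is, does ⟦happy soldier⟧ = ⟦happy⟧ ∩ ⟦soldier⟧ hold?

⟦happy⟧ ∩ ⟦soldier⟧ = {Bob, Ned, Ona, Sam, Wes, Yan, Zed} ∩ {Bob, Mae, Ona, Tess, Wes, Zed} = {Bob, Ona, Wes, Zed}
Observed ⟦happy soldier⟧ = {Bob, Ona, Wes, Zed}.
These coincide, so the modifier is intersective here.

yes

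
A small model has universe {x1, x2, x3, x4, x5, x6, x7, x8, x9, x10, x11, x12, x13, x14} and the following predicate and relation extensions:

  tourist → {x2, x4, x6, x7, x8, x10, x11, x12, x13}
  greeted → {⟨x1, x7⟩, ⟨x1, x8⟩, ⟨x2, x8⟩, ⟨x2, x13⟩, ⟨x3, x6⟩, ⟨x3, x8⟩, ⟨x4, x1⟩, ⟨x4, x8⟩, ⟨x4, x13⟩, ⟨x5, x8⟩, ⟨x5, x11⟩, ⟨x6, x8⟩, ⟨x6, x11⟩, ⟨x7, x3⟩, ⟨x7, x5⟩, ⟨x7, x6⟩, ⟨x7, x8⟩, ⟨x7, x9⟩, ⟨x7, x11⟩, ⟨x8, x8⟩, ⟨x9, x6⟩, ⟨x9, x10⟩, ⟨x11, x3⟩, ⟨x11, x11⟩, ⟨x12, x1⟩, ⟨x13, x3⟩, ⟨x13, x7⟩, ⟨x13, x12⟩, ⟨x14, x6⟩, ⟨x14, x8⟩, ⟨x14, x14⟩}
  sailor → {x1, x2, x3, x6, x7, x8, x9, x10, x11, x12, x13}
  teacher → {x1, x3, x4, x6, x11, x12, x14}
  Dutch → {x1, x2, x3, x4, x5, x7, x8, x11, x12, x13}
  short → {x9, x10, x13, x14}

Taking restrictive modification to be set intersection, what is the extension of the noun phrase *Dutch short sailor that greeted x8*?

⟦that greeted x8⟧ = {x : ⟨x, x8⟩ ∈ ⟦greeted⟧} = {x1, x2, x3, x4, x5, x6, x7, x8, x14}
⟦sailor⟧ = {x1, x2, x3, x6, x7, x8, x9, x10, x11, x12, x13}
… ∩ ⟦that greeted x8⟧ = {x1, x2, x3, x6, x7, x8, x9, x10, x11, x12, x13} ∩ {x1, x2, x3, x4, x5, x6, x7, x8, x14} = {x1, x2, x3, x6, x7, x8}
… ∩ ⟦Dutch⟧ = {x1, x2, x3, x6, x7, x8} ∩ {x1, x2, x3, x4, x5, x7, x8, x11, x12, x13} = {x1, x2, x3, x7, x8}
… ∩ ⟦short⟧ = {x1, x2, x3, x7, x8} ∩ {x9, x10, x13, x14} = ∅
So ⟦Dutch short sailor that greeted x8⟧ = { }.

{ }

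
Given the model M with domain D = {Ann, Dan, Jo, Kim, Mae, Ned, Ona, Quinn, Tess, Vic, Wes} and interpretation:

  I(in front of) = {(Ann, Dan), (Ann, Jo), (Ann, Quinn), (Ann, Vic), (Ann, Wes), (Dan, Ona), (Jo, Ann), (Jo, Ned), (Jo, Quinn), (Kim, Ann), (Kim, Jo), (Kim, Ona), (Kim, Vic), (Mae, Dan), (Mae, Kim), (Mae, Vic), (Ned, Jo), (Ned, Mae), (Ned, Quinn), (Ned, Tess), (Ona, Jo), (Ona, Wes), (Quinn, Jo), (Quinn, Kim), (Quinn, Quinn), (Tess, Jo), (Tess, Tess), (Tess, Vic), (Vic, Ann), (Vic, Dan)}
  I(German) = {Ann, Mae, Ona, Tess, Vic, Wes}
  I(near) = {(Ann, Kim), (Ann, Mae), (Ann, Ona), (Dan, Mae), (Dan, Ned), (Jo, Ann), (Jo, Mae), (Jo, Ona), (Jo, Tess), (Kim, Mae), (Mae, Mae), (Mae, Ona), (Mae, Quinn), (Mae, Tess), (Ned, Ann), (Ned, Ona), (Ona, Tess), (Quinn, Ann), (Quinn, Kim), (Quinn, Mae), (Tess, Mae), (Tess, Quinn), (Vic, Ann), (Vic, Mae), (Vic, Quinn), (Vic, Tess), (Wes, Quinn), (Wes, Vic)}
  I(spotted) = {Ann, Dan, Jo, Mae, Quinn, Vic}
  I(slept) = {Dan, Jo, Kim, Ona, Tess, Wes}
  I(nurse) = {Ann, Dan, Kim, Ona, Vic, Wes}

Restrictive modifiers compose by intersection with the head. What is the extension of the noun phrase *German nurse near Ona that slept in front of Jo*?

∅

⟦near Ona⟧ = {x : ⟨x, Ona⟩ ∈ ⟦near⟧} = {Ann, Jo, Mae, Ned}
⟦that slept⟧ = ⟦slept⟧ = {Dan, Jo, Kim, Ona, Tess, Wes}
⟦in front of Jo⟧ = {x : ⟨x, Jo⟩ ∈ ⟦in front of⟧} = {Ann, Kim, Ned, Ona, Quinn, Tess}
⟦nurse⟧ = {Ann, Dan, Kim, Ona, Vic, Wes}
… ∩ ⟦near Ona⟧ = {Ann, Dan, Kim, Ona, Vic, Wes} ∩ {Ann, Jo, Mae, Ned} = {Ann}
… ∩ ⟦that slept⟧ = {Ann} ∩ {Dan, Jo, Kim, Ona, Tess, Wes} = ∅
… ∩ ⟦in front of Jo⟧ = ∅ ∩ {Ann, Kim, Ned, Ona, Quinn, Tess} = ∅
… ∩ ⟦German⟧ = ∅ ∩ {Ann, Mae, Ona, Tess, Vic, Wes} = ∅
So ⟦German nurse near Ona that slept in front of Jo⟧ = ∅.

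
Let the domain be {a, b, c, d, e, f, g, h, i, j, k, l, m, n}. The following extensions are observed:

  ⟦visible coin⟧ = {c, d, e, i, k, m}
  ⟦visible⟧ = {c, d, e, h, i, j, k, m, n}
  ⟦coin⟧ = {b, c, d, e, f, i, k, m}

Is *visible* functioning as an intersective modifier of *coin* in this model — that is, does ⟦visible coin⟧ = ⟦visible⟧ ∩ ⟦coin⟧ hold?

yes

⟦visible⟧ ∩ ⟦coin⟧ = {c, d, e, h, i, j, k, m, n} ∩ {b, c, d, e, f, i, k, m} = {c, d, e, i, k, m}
Observed ⟦visible coin⟧ = {c, d, e, i, k, m}.
These coincide, so the modifier is intersective here.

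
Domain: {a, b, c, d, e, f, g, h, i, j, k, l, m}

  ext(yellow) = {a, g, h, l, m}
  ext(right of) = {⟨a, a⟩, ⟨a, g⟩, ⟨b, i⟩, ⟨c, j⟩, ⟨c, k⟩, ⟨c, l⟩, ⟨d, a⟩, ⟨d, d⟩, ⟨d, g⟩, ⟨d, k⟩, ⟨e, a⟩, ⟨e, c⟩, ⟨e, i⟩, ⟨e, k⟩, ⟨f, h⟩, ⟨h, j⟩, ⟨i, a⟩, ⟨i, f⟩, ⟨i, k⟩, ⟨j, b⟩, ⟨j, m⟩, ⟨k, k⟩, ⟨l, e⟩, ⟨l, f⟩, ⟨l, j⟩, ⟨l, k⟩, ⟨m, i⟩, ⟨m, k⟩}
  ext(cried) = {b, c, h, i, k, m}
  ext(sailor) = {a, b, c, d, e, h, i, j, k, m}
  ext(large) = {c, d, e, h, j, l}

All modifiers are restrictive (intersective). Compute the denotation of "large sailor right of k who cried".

⟦right of k⟧ = {x : ⟨x, k⟩ ∈ ⟦right of⟧} = {c, d, e, i, k, l, m}
⟦who cried⟧ = ⟦cried⟧ = {b, c, h, i, k, m}
⟦sailor⟧ = {a, b, c, d, e, h, i, j, k, m}
… ∩ ⟦right of k⟧ = {a, b, c, d, e, h, i, j, k, m} ∩ {c, d, e, i, k, l, m} = {c, d, e, i, k, m}
… ∩ ⟦who cried⟧ = {c, d, e, i, k, m} ∩ {b, c, h, i, k, m} = {c, i, k, m}
… ∩ ⟦large⟧ = {c, i, k, m} ∩ {c, d, e, h, j, l} = {c}
So ⟦large sailor right of k who cried⟧ = {c}.

{c}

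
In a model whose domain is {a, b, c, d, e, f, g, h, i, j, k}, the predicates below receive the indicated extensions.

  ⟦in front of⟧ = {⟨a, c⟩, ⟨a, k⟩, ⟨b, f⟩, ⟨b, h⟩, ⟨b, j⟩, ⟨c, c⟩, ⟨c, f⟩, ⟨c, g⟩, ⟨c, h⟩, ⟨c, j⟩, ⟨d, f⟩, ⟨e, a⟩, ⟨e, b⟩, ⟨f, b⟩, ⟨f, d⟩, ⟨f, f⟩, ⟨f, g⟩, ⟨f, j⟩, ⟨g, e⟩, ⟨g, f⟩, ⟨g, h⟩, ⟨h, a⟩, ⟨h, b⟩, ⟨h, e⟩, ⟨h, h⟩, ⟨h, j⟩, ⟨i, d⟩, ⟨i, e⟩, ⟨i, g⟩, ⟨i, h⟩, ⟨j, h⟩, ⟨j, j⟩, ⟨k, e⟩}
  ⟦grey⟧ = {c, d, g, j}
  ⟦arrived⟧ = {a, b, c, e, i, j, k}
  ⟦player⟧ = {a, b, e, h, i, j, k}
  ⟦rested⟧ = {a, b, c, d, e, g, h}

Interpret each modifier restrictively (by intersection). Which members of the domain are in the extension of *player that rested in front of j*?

{b, h}

⟦that rested⟧ = ⟦rested⟧ = {a, b, c, d, e, g, h}
⟦in front of j⟧ = {x : ⟨x, j⟩ ∈ ⟦in front of⟧} = {b, c, f, h, j}
⟦player⟧ = {a, b, e, h, i, j, k}
… ∩ ⟦that rested⟧ = {a, b, e, h, i, j, k} ∩ {a, b, c, d, e, g, h} = {a, b, e, h}
… ∩ ⟦in front of j⟧ = {a, b, e, h} ∩ {b, c, f, h, j} = {b, h}
So ⟦player that rested in front of j⟧ = {b, h}.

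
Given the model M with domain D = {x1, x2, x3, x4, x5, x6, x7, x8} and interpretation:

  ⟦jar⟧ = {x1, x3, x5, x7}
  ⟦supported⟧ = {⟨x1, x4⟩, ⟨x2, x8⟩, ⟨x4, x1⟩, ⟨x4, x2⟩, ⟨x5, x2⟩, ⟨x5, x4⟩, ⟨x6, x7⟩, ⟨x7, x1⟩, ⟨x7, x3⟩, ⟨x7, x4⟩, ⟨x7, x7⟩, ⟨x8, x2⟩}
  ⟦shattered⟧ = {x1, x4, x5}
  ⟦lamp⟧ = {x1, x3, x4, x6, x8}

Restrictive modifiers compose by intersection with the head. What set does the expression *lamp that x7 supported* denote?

{x1, x3, x4}

⟦that x7 supported⟧ = {x : ⟨x7, x⟩ ∈ ⟦supported⟧} = {x1, x3, x4, x7}
⟦lamp⟧ = {x1, x3, x4, x6, x8}
… ∩ ⟦that x7 supported⟧ = {x1, x3, x4, x6, x8} ∩ {x1, x3, x4, x7} = {x1, x3, x4}
So ⟦lamp that x7 supported⟧ = {x1, x3, x4}.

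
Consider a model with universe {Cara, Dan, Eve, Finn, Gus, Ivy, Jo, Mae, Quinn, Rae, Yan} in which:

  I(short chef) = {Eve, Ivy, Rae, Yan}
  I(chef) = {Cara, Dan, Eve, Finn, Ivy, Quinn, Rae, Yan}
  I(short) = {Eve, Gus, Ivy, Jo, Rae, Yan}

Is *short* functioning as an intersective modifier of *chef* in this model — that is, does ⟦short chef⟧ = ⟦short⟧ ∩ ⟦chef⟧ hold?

yes

⟦short⟧ ∩ ⟦chef⟧ = {Eve, Gus, Ivy, Jo, Rae, Yan} ∩ {Cara, Dan, Eve, Finn, Ivy, Quinn, Rae, Yan} = {Eve, Ivy, Rae, Yan}
Observed ⟦short chef⟧ = {Eve, Ivy, Rae, Yan}.
These coincide, so the modifier is intersective here.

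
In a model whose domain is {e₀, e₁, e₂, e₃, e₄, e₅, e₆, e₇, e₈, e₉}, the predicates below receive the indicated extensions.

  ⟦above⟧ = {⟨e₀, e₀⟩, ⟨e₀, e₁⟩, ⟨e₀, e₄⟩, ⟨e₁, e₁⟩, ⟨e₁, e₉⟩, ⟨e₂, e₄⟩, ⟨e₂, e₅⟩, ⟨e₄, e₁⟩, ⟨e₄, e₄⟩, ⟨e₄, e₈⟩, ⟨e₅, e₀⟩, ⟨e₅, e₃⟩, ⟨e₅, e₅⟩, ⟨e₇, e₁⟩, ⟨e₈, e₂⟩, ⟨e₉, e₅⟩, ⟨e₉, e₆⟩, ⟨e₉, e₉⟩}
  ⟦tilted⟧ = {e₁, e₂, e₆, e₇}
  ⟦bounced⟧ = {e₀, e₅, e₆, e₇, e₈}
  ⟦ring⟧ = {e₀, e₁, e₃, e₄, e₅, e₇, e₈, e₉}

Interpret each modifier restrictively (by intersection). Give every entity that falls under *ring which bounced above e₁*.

{e₀, e₇}

⟦which bounced⟧ = ⟦bounced⟧ = {e₀, e₅, e₆, e₇, e₈}
⟦above e₁⟧ = {x : ⟨x, e₁⟩ ∈ ⟦above⟧} = {e₀, e₁, e₄, e₇}
⟦ring⟧ = {e₀, e₁, e₃, e₄, e₅, e₇, e₈, e₉}
… ∩ ⟦which bounced⟧ = {e₀, e₁, e₃, e₄, e₅, e₇, e₈, e₉} ∩ {e₀, e₅, e₆, e₇, e₈} = {e₀, e₅, e₇, e₈}
… ∩ ⟦above e₁⟧ = {e₀, e₅, e₇, e₈} ∩ {e₀, e₁, e₄, e₇} = {e₀, e₇}
So ⟦ring which bounced above e₁⟧ = {e₀, e₇}.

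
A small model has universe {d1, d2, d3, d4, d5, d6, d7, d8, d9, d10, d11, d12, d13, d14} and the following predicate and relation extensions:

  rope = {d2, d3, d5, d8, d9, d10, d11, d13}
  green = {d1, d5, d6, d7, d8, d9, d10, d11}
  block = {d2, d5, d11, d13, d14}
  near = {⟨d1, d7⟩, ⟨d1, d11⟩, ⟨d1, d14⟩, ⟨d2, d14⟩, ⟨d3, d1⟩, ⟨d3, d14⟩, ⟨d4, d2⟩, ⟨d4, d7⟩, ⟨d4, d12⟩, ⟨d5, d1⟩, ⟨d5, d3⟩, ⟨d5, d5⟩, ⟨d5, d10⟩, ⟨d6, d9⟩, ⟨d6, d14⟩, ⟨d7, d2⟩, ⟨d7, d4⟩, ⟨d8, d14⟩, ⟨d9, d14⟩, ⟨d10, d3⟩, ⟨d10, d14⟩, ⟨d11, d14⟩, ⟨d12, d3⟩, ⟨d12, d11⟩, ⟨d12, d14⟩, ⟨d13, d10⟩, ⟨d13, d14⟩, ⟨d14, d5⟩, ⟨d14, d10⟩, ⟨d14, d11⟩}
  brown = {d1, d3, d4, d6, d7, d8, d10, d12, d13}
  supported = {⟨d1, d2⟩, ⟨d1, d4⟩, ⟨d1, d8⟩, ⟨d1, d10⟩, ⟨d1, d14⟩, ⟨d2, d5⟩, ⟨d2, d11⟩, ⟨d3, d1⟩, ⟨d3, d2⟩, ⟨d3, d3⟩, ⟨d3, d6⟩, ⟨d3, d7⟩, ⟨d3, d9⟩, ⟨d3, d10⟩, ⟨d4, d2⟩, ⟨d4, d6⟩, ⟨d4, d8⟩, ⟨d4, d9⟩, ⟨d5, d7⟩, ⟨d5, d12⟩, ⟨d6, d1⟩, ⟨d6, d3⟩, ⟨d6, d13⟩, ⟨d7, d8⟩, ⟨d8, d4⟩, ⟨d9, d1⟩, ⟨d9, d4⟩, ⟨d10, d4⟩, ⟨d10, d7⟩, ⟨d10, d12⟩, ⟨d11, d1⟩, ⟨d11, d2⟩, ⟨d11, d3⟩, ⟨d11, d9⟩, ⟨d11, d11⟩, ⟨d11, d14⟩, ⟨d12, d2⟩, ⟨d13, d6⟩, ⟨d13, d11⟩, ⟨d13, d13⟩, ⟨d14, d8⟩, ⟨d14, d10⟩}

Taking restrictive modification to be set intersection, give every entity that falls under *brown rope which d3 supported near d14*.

{d3, d10}

⟦which d3 supported⟧ = {x : ⟨d3, x⟩ ∈ ⟦supported⟧} = {d1, d2, d3, d6, d7, d9, d10}
⟦near d14⟧ = {x : ⟨x, d14⟩ ∈ ⟦near⟧} = {d1, d2, d3, d6, d8, d9, d10, d11, d12, d13}
⟦rope⟧ = {d2, d3, d5, d8, d9, d10, d11, d13}
… ∩ ⟦which d3 supported⟧ = {d2, d3, d5, d8, d9, d10, d11, d13} ∩ {d1, d2, d3, d6, d7, d9, d10} = {d2, d3, d9, d10}
… ∩ ⟦near d14⟧ = {d2, d3, d9, d10} ∩ {d1, d2, d3, d6, d8, d9, d10, d11, d12, d13} = {d2, d3, d9, d10}
… ∩ ⟦brown⟧ = {d2, d3, d9, d10} ∩ {d1, d3, d4, d6, d7, d8, d10, d12, d13} = {d3, d10}
So ⟦brown rope which d3 supported near d14⟧ = {d3, d10}.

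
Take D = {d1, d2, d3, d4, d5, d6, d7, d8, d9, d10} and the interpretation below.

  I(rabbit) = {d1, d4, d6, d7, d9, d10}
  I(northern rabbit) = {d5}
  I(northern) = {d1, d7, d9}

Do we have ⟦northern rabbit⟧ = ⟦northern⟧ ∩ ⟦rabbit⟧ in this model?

⟦northern⟧ ∩ ⟦rabbit⟧ = {d1, d7, d9} ∩ {d1, d4, d6, d7, d9, d10} = {d1, d7, d9}
Observed ⟦northern rabbit⟧ = {d5}.
These differ, so the modifier is not intersective in this model.

no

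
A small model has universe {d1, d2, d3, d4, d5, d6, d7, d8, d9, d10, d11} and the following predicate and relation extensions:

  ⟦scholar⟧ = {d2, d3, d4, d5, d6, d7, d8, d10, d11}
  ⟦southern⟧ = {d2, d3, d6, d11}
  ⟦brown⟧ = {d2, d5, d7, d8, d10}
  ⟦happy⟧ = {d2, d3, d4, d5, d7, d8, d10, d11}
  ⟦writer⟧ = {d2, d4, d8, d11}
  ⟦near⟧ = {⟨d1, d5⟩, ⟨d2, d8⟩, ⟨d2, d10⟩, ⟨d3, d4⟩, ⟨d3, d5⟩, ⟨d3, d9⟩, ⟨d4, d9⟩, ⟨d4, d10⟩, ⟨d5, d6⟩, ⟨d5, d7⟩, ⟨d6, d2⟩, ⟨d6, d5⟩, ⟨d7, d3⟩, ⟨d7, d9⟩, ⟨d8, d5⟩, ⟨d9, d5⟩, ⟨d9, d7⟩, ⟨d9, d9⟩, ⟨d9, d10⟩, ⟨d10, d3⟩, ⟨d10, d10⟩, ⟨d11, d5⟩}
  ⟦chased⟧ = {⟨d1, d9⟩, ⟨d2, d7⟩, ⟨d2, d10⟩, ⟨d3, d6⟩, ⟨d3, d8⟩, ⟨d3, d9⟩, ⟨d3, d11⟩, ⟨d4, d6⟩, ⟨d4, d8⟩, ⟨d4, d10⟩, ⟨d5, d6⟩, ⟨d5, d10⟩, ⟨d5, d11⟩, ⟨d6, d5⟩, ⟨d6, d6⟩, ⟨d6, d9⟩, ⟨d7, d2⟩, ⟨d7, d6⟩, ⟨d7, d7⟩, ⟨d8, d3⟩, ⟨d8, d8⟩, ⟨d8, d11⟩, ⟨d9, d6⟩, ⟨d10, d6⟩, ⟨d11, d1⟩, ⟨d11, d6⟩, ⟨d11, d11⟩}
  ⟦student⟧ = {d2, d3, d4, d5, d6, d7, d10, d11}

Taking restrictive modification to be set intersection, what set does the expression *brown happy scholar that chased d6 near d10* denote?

{d10}

⟦that chased d6⟧ = {x : ⟨x, d6⟩ ∈ ⟦chased⟧} = {d3, d4, d5, d6, d7, d9, d10, d11}
⟦near d10⟧ = {x : ⟨x, d10⟩ ∈ ⟦near⟧} = {d2, d4, d9, d10}
⟦scholar⟧ = {d2, d3, d4, d5, d6, d7, d8, d10, d11}
… ∩ ⟦that chased d6⟧ = {d2, d3, d4, d5, d6, d7, d8, d10, d11} ∩ {d3, d4, d5, d6, d7, d9, d10, d11} = {d3, d4, d5, d6, d7, d10, d11}
… ∩ ⟦near d10⟧ = {d3, d4, d5, d6, d7, d10, d11} ∩ {d2, d4, d9, d10} = {d4, d10}
… ∩ ⟦brown⟧ = {d4, d10} ∩ {d2, d5, d7, d8, d10} = {d10}
… ∩ ⟦happy⟧ = {d10} ∩ {d2, d3, d4, d5, d7, d8, d10, d11} = {d10}
So ⟦brown happy scholar that chased d6 near d10⟧ = {d10}.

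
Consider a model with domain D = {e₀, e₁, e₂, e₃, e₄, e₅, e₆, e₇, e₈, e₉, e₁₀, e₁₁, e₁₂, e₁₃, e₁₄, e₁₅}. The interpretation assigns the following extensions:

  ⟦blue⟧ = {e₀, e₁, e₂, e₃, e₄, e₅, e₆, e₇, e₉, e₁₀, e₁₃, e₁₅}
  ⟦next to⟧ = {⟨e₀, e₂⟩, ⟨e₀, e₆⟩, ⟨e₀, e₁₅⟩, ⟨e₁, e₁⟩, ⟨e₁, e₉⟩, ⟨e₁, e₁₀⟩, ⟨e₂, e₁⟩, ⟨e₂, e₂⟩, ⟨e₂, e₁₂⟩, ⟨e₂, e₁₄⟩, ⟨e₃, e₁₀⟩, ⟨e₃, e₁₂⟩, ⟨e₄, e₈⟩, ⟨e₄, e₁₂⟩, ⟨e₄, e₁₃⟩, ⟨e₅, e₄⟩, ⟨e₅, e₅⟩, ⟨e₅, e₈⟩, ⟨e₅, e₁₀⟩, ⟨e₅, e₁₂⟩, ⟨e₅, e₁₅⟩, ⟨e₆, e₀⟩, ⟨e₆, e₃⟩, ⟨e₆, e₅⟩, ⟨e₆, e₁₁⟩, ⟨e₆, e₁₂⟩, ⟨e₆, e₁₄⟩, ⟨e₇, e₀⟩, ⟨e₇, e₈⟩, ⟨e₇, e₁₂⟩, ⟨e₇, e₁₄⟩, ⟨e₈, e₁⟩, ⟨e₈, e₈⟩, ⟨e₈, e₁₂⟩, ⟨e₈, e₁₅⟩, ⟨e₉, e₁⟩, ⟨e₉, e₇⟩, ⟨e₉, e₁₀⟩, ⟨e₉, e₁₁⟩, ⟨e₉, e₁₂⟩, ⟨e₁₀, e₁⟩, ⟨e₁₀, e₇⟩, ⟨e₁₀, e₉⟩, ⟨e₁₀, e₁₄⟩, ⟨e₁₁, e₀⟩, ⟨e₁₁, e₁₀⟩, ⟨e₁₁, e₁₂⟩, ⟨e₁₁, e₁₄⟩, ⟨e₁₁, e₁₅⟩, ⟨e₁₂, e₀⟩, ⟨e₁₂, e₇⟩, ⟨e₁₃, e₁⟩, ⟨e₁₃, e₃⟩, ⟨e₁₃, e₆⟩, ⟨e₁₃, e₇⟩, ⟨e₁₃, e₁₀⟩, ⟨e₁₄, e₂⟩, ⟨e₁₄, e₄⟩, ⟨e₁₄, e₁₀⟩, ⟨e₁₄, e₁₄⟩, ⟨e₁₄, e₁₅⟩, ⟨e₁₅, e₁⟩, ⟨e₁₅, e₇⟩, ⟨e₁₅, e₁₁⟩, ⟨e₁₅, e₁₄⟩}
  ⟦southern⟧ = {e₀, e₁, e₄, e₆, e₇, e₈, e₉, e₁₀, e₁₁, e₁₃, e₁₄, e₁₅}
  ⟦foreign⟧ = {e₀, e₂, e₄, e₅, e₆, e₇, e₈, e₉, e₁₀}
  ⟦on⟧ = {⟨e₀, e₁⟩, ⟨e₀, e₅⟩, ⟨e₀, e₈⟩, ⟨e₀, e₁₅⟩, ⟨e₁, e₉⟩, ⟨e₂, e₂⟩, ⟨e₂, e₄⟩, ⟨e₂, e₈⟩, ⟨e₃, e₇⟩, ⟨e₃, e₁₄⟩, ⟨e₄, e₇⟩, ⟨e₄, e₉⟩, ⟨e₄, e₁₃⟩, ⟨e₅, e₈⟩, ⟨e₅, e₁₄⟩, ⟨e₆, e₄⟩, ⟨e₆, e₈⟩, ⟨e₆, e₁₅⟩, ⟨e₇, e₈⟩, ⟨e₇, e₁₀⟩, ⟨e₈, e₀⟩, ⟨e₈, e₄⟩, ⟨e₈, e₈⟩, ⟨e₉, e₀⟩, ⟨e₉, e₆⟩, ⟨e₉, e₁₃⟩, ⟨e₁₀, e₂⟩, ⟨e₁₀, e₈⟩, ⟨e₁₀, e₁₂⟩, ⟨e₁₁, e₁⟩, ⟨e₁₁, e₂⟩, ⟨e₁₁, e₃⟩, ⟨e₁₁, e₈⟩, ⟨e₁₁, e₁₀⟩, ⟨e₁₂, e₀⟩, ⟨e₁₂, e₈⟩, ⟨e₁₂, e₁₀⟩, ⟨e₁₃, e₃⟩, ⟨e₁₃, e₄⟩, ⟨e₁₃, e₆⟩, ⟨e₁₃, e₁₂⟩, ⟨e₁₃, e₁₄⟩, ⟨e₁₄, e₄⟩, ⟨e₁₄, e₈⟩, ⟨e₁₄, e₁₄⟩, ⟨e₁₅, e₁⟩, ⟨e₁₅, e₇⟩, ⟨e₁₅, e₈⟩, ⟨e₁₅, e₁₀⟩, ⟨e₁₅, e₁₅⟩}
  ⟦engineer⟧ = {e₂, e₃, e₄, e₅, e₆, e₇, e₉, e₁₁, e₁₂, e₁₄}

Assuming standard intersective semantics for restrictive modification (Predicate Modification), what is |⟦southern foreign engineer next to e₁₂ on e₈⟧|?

⟦next to e₁₂⟧ = {x : ⟨x, e₁₂⟩ ∈ ⟦next to⟧} = {e₂, e₃, e₄, e₅, e₆, e₇, e₈, e₉, e₁₁}
⟦on e₈⟧ = {x : ⟨x, e₈⟩ ∈ ⟦on⟧} = {e₀, e₂, e₅, e₆, e₇, e₈, e₁₀, e₁₁, e₁₂, e₁₄, e₁₅}
⟦engineer⟧ = {e₂, e₃, e₄, e₅, e₆, e₇, e₉, e₁₁, e₁₂, e₁₄}
… ∩ ⟦next to e₁₂⟧ = {e₂, e₃, e₄, e₅, e₆, e₇, e₉, e₁₁, e₁₂, e₁₄} ∩ {e₂, e₃, e₄, e₅, e₆, e₇, e₈, e₉, e₁₁} = {e₂, e₃, e₄, e₅, e₆, e₇, e₉, e₁₁}
… ∩ ⟦on e₈⟧ = {e₂, e₃, e₄, e₅, e₆, e₇, e₉, e₁₁} ∩ {e₀, e₂, e₅, e₆, e₇, e₈, e₁₀, e₁₁, e₁₂, e₁₄, e₁₅} = {e₂, e₅, e₆, e₇, e₁₁}
… ∩ ⟦southern⟧ = {e₂, e₅, e₆, e₇, e₁₁} ∩ {e₀, e₁, e₄, e₆, e₇, e₈, e₉, e₁₀, e₁₁, e₁₃, e₁₄, e₁₅} = {e₆, e₇, e₁₁}
… ∩ ⟦foreign⟧ = {e₆, e₇, e₁₁} ∩ {e₀, e₂, e₄, e₅, e₆, e₇, e₈, e₉, e₁₀} = {e₆, e₇}
⟦southern foreign engineer next to e₁₂ on e₈⟧ = {e₆, e₇}, so the cardinality is 2.

2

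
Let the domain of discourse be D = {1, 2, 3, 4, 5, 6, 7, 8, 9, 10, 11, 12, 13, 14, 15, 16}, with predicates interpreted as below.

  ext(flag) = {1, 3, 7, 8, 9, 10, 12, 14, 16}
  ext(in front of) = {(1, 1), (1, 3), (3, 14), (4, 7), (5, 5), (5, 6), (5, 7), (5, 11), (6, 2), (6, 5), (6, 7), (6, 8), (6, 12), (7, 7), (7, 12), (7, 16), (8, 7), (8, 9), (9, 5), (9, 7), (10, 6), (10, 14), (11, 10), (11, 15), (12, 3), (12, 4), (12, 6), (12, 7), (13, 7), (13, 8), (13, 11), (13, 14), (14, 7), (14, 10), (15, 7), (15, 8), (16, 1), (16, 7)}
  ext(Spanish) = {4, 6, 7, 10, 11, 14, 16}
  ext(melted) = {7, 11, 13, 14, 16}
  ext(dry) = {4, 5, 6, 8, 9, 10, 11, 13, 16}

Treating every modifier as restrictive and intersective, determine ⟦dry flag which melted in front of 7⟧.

⟦which melted⟧ = ⟦melted⟧ = {7, 11, 13, 14, 16}
⟦in front of 7⟧ = {x : ⟨x, 7⟩ ∈ ⟦in front of⟧} = {4, 5, 6, 7, 8, 9, 12, 13, 14, 15, 16}
⟦flag⟧ = {1, 3, 7, 8, 9, 10, 12, 14, 16}
… ∩ ⟦which melted⟧ = {1, 3, 7, 8, 9, 10, 12, 14, 16} ∩ {7, 11, 13, 14, 16} = {7, 14, 16}
… ∩ ⟦in front of 7⟧ = {7, 14, 16} ∩ {4, 5, 6, 7, 8, 9, 12, 13, 14, 15, 16} = {7, 14, 16}
… ∩ ⟦dry⟧ = {7, 14, 16} ∩ {4, 5, 6, 8, 9, 10, 11, 13, 16} = {16}
So ⟦dry flag which melted in front of 7⟧ = {16}.

{16}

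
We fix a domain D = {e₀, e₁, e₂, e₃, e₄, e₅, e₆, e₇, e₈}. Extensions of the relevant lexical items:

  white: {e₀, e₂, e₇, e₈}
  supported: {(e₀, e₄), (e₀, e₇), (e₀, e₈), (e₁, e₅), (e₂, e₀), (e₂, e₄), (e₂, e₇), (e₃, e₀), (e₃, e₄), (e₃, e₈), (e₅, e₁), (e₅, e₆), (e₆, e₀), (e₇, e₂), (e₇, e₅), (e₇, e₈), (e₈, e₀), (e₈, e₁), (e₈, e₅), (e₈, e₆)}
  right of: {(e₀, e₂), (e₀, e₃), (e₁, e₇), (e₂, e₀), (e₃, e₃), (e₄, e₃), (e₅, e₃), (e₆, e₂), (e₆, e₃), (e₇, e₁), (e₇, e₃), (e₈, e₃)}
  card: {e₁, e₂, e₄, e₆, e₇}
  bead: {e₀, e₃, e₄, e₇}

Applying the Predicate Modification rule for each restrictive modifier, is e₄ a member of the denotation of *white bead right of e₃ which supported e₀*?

no

⟦right of e₃⟧ = {x : ⟨x, e₃⟩ ∈ ⟦right of⟧} = {e₀, e₃, e₄, e₅, e₆, e₇, e₈}
⟦which supported e₀⟧ = {x : ⟨x, e₀⟩ ∈ ⟦supported⟧} = {e₂, e₃, e₆, e₈}
⟦bead⟧ = {e₀, e₃, e₄, e₇}
… ∩ ⟦right of e₃⟧ = {e₀, e₃, e₄, e₇} ∩ {e₀, e₃, e₄, e₅, e₆, e₇, e₈} = {e₀, e₃, e₄, e₇}
… ∩ ⟦which supported e₀⟧ = {e₀, e₃, e₄, e₇} ∩ {e₂, e₃, e₆, e₈} = {e₃}
… ∩ ⟦white⟧ = {e₃} ∩ {e₀, e₂, e₇, e₈} = ∅
⟦white bead right of e₃ which supported e₀⟧ = ∅; e₄ ∉ this set.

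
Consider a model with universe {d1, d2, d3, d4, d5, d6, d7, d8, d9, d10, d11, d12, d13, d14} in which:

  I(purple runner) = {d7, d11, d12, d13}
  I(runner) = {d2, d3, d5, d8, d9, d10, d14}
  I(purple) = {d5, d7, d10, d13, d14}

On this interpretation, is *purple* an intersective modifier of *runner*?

⟦purple⟧ ∩ ⟦runner⟧ = {d5, d7, d10, d13, d14} ∩ {d2, d3, d5, d8, d9, d10, d14} = {d5, d10, d14}
Observed ⟦purple runner⟧ = {d7, d11, d12, d13}.
These differ, so the modifier is not intersective in this model.

no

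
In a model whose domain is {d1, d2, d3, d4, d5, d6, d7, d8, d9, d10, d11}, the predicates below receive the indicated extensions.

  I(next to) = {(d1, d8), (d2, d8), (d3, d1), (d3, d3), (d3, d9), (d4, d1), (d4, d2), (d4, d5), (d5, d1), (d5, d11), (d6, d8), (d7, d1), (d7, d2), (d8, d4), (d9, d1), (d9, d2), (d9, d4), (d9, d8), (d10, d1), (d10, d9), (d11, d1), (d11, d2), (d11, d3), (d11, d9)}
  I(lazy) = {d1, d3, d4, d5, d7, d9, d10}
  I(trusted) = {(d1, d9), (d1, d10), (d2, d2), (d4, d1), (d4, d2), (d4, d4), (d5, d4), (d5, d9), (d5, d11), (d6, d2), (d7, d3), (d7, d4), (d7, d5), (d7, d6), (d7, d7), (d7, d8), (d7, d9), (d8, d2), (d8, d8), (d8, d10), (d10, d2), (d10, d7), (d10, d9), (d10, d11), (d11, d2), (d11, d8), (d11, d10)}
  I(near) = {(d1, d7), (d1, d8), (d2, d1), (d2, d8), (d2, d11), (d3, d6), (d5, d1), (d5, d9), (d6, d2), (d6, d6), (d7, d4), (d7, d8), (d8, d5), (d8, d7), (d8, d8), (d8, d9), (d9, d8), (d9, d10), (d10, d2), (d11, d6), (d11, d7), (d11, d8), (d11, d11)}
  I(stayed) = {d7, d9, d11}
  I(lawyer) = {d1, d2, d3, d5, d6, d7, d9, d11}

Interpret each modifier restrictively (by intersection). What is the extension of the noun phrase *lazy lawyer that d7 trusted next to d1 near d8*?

⟦that d7 trusted⟧ = {x : ⟨d7, x⟩ ∈ ⟦trusted⟧} = {d3, d4, d5, d6, d7, d8, d9}
⟦next to d1⟧ = {x : ⟨x, d1⟩ ∈ ⟦next to⟧} = {d3, d4, d5, d7, d9, d10, d11}
⟦near d8⟧ = {x : ⟨x, d8⟩ ∈ ⟦near⟧} = {d1, d2, d7, d8, d9, d11}
⟦lawyer⟧ = {d1, d2, d3, d5, d6, d7, d9, d11}
… ∩ ⟦that d7 trusted⟧ = {d1, d2, d3, d5, d6, d7, d9, d11} ∩ {d3, d4, d5, d6, d7, d8, d9} = {d3, d5, d6, d7, d9}
… ∩ ⟦next to d1⟧ = {d3, d5, d6, d7, d9} ∩ {d3, d4, d5, d7, d9, d10, d11} = {d3, d5, d7, d9}
… ∩ ⟦near d8⟧ = {d3, d5, d7, d9} ∩ {d1, d2, d7, d8, d9, d11} = {d7, d9}
… ∩ ⟦lazy⟧ = {d7, d9} ∩ {d1, d3, d4, d5, d7, d9, d10} = {d7, d9}
So ⟦lazy lawyer that d7 trusted next to d1 near d8⟧ = {d7, d9}.

{d7, d9}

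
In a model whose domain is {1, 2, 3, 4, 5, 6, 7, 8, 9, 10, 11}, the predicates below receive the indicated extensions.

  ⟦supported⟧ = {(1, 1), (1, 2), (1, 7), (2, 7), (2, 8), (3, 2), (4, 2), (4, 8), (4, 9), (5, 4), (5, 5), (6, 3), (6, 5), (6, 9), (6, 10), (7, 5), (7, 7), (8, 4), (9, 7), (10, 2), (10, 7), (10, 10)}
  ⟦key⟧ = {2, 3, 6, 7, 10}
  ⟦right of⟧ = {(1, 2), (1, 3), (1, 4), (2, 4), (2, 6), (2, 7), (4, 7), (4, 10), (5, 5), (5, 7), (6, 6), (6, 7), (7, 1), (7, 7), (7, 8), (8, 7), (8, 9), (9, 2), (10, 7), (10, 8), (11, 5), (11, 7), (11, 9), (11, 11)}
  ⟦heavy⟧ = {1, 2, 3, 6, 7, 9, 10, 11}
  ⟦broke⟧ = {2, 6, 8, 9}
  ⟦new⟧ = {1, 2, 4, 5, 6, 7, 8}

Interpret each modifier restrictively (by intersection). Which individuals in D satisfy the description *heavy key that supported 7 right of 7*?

{2, 7, 10}

⟦that supported 7⟧ = {x : ⟨x, 7⟩ ∈ ⟦supported⟧} = {1, 2, 7, 9, 10}
⟦right of 7⟧ = {x : ⟨x, 7⟩ ∈ ⟦right of⟧} = {2, 4, 5, 6, 7, 8, 10, 11}
⟦key⟧ = {2, 3, 6, 7, 10}
… ∩ ⟦that supported 7⟧ = {2, 3, 6, 7, 10} ∩ {1, 2, 7, 9, 10} = {2, 7, 10}
… ∩ ⟦right of 7⟧ = {2, 7, 10} ∩ {2, 4, 5, 6, 7, 8, 10, 11} = {2, 7, 10}
… ∩ ⟦heavy⟧ = {2, 7, 10} ∩ {1, 2, 3, 6, 7, 9, 10, 11} = {2, 7, 10}
So ⟦heavy key that supported 7 right of 7⟧ = {2, 7, 10}.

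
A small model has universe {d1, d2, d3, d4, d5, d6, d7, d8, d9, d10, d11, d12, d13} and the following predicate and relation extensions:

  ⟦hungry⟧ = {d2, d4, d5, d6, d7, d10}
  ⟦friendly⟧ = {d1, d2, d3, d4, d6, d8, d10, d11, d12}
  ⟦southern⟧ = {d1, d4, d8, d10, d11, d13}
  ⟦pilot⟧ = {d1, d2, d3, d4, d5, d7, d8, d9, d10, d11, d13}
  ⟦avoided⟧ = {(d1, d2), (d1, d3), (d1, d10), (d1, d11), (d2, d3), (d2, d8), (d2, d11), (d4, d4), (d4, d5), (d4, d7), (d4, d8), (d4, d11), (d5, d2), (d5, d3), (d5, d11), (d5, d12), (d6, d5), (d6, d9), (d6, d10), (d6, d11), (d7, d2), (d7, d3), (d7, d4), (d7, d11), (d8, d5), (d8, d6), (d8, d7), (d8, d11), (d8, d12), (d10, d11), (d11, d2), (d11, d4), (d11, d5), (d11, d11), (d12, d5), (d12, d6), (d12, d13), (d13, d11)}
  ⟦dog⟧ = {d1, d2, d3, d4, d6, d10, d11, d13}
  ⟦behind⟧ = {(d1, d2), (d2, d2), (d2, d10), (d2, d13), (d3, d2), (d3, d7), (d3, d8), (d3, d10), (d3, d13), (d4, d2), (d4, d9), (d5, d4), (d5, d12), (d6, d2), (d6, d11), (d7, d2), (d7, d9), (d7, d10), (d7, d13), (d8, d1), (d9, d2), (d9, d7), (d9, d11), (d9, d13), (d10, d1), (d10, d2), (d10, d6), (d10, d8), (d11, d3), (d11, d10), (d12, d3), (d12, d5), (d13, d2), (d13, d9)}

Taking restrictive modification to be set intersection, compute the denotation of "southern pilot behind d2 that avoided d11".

{d1, d4, d10, d13}

⟦behind d2⟧ = {x : ⟨x, d2⟩ ∈ ⟦behind⟧} = {d1, d2, d3, d4, d6, d7, d9, d10, d13}
⟦that avoided d11⟧ = {x : ⟨x, d11⟩ ∈ ⟦avoided⟧} = {d1, d2, d4, d5, d6, d7, d8, d10, d11, d13}
⟦pilot⟧ = {d1, d2, d3, d4, d5, d7, d8, d9, d10, d11, d13}
… ∩ ⟦behind d2⟧ = {d1, d2, d3, d4, d5, d7, d8, d9, d10, d11, d13} ∩ {d1, d2, d3, d4, d6, d7, d9, d10, d13} = {d1, d2, d3, d4, d7, d9, d10, d13}
… ∩ ⟦that avoided d11⟧ = {d1, d2, d3, d4, d7, d9, d10, d13} ∩ {d1, d2, d4, d5, d6, d7, d8, d10, d11, d13} = {d1, d2, d4, d7, d10, d13}
… ∩ ⟦southern⟧ = {d1, d2, d4, d7, d10, d13} ∩ {d1, d4, d8, d10, d11, d13} = {d1, d4, d10, d13}
So ⟦southern pilot behind d2 that avoided d11⟧ = {d1, d4, d10, d13}.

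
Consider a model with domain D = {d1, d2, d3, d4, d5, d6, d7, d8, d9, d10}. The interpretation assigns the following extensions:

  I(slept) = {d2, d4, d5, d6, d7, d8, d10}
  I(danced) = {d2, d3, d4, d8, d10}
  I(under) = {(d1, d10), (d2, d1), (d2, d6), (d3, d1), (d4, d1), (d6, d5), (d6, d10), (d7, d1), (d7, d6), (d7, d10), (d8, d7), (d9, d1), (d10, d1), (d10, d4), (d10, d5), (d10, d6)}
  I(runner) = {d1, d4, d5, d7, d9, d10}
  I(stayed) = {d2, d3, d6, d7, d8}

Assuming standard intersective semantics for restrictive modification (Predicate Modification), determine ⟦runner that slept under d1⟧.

⟦that slept⟧ = ⟦slept⟧ = {d2, d4, d5, d6, d7, d8, d10}
⟦under d1⟧ = {x : ⟨x, d1⟩ ∈ ⟦under⟧} = {d2, d3, d4, d7, d9, d10}
⟦runner⟧ = {d1, d4, d5, d7, d9, d10}
… ∩ ⟦that slept⟧ = {d1, d4, d5, d7, d9, d10} ∩ {d2, d4, d5, d6, d7, d8, d10} = {d4, d5, d7, d10}
… ∩ ⟦under d1⟧ = {d4, d5, d7, d10} ∩ {d2, d3, d4, d7, d9, d10} = {d4, d7, d10}
So ⟦runner that slept under d1⟧ = {d4, d7, d10}.

{d4, d7, d10}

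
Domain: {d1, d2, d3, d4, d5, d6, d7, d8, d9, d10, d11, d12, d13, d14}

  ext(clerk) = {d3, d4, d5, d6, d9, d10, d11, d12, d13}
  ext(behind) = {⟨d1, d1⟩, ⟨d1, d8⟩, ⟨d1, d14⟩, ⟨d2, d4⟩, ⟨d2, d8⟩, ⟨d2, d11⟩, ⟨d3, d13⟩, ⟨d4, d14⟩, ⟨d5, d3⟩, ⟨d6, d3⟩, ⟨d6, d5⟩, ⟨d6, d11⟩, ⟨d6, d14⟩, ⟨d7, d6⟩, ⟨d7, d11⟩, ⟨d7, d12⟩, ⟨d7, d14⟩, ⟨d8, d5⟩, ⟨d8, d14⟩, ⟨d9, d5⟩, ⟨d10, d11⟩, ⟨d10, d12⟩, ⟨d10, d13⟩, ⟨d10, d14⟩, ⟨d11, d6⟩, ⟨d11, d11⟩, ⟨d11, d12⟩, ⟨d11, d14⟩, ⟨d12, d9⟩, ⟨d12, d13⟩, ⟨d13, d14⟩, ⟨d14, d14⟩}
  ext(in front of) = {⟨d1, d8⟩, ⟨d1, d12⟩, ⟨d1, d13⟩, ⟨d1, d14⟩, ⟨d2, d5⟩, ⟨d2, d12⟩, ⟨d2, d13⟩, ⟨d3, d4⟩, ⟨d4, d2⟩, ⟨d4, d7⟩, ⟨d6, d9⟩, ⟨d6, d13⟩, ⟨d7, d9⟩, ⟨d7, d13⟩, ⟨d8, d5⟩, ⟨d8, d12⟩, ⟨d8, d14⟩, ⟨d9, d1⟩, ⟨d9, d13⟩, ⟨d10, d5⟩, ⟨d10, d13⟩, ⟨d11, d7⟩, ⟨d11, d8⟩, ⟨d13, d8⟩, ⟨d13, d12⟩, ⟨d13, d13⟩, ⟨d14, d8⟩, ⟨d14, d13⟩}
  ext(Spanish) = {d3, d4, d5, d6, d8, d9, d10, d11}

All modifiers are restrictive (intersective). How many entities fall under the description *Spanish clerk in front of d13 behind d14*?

2

⟦in front of d13⟧ = {x : ⟨x, d13⟩ ∈ ⟦in front of⟧} = {d1, d2, d6, d7, d9, d10, d13, d14}
⟦behind d14⟧ = {x : ⟨x, d14⟩ ∈ ⟦behind⟧} = {d1, d4, d6, d7, d8, d10, d11, d13, d14}
⟦clerk⟧ = {d3, d4, d5, d6, d9, d10, d11, d12, d13}
… ∩ ⟦in front of d13⟧ = {d3, d4, d5, d6, d9, d10, d11, d12, d13} ∩ {d1, d2, d6, d7, d9, d10, d13, d14} = {d6, d9, d10, d13}
… ∩ ⟦behind d14⟧ = {d6, d9, d10, d13} ∩ {d1, d4, d6, d7, d8, d10, d11, d13, d14} = {d6, d10, d13}
… ∩ ⟦Spanish⟧ = {d6, d10, d13} ∩ {d3, d4, d5, d6, d8, d9, d10, d11} = {d6, d10}
⟦Spanish clerk in front of d13 behind d14⟧ = {d6, d10}, so the cardinality is 2.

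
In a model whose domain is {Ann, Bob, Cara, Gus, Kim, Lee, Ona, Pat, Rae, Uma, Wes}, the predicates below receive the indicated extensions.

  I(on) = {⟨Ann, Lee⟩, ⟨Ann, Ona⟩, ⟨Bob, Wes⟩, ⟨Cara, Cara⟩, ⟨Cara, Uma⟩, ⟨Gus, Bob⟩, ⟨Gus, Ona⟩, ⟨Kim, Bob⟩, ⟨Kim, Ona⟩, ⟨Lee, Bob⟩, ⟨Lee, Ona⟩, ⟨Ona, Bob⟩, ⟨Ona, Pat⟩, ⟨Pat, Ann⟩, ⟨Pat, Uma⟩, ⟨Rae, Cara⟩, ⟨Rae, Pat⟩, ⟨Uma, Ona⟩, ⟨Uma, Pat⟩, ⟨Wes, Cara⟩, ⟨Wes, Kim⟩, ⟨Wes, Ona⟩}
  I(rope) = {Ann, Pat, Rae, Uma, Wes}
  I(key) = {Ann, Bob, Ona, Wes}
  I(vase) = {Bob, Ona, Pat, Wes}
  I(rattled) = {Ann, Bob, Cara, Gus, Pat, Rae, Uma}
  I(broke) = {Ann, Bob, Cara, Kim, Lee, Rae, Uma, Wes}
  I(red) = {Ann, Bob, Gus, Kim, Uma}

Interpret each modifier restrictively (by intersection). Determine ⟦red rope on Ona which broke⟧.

{Ann, Uma}

⟦on Ona⟧ = {x : ⟨x, Ona⟩ ∈ ⟦on⟧} = {Ann, Gus, Kim, Lee, Uma, Wes}
⟦which broke⟧ = ⟦broke⟧ = {Ann, Bob, Cara, Kim, Lee, Rae, Uma, Wes}
⟦rope⟧ = {Ann, Pat, Rae, Uma, Wes}
… ∩ ⟦on Ona⟧ = {Ann, Pat, Rae, Uma, Wes} ∩ {Ann, Gus, Kim, Lee, Uma, Wes} = {Ann, Uma, Wes}
… ∩ ⟦which broke⟧ = {Ann, Uma, Wes} ∩ {Ann, Bob, Cara, Kim, Lee, Rae, Uma, Wes} = {Ann, Uma, Wes}
… ∩ ⟦red⟧ = {Ann, Uma, Wes} ∩ {Ann, Bob, Gus, Kim, Uma} = {Ann, Uma}
So ⟦red rope on Ona which broke⟧ = {Ann, Uma}.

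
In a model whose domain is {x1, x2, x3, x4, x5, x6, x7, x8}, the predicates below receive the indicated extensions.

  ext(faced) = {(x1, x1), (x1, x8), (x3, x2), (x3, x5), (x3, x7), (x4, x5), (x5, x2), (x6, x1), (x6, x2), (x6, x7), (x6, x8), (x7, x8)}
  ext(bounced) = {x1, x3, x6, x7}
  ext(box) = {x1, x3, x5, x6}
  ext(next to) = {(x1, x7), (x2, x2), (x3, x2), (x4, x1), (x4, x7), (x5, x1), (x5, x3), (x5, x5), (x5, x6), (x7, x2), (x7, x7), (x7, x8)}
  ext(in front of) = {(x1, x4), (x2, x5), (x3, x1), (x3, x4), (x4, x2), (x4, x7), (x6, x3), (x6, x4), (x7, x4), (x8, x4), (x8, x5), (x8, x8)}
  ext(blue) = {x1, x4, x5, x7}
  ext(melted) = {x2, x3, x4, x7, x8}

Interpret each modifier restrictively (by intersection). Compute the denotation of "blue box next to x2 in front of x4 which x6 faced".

{ }

⟦next to x2⟧ = {x : ⟨x, x2⟩ ∈ ⟦next to⟧} = {x2, x3, x7}
⟦in front of x4⟧ = {x : ⟨x, x4⟩ ∈ ⟦in front of⟧} = {x1, x3, x6, x7, x8}
⟦which x6 faced⟧ = {x : ⟨x6, x⟩ ∈ ⟦faced⟧} = {x1, x2, x7, x8}
⟦box⟧ = {x1, x3, x5, x6}
… ∩ ⟦next to x2⟧ = {x1, x3, x5, x6} ∩ {x2, x3, x7} = {x3}
… ∩ ⟦in front of x4⟧ = {x3} ∩ {x1, x3, x6, x7, x8} = {x3}
… ∩ ⟦which x6 faced⟧ = {x3} ∩ {x1, x2, x7, x8} = ∅
… ∩ ⟦blue⟧ = ∅ ∩ {x1, x4, x5, x7} = ∅
So ⟦blue box next to x2 in front of x4 which x6 faced⟧ = { }.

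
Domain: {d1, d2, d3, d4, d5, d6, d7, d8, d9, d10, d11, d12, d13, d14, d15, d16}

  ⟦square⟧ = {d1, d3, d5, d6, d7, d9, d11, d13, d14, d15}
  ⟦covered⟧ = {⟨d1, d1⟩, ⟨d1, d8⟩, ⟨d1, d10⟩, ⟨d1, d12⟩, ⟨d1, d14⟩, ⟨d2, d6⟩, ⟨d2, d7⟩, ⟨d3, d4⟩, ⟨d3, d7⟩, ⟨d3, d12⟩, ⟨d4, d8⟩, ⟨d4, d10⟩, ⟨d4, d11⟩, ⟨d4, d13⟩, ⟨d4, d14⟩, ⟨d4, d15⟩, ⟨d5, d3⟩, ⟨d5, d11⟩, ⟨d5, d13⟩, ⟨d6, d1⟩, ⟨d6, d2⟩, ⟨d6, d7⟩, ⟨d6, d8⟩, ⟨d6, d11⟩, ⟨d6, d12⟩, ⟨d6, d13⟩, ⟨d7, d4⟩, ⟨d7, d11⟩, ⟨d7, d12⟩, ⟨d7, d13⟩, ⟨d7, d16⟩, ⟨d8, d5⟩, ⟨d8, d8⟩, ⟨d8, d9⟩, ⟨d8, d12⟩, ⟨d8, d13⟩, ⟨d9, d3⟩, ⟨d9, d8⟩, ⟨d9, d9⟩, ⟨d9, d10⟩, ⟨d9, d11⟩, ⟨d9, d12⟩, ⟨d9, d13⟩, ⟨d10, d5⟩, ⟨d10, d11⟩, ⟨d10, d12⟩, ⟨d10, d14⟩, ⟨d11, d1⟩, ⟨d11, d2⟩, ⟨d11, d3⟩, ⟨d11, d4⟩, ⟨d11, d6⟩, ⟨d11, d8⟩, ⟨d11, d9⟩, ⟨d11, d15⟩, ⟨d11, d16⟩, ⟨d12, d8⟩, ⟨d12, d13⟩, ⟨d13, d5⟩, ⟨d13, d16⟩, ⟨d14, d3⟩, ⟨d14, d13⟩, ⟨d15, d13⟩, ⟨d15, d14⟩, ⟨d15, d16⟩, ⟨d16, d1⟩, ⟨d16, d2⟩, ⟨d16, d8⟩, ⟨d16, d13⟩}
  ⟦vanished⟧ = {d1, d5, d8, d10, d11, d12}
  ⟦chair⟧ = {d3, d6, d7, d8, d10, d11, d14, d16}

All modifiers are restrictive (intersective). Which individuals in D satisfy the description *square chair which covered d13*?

{d6, d7, d14}

⟦which covered d13⟧ = {x : ⟨x, d13⟩ ∈ ⟦covered⟧} = {d4, d5, d6, d7, d8, d9, d12, d14, d15, d16}
⟦chair⟧ = {d3, d6, d7, d8, d10, d11, d14, d16}
… ∩ ⟦which covered d13⟧ = {d3, d6, d7, d8, d10, d11, d14, d16} ∩ {d4, d5, d6, d7, d8, d9, d12, d14, d15, d16} = {d6, d7, d8, d14, d16}
… ∩ ⟦square⟧ = {d6, d7, d8, d14, d16} ∩ {d1, d3, d5, d6, d7, d9, d11, d13, d14, d15} = {d6, d7, d14}
So ⟦square chair which covered d13⟧ = {d6, d7, d14}.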